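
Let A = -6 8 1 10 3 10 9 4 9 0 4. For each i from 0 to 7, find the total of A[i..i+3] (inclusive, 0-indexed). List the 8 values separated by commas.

13, 22, 24, 32, 26, 32, 22, 17

-6 8 1 10 → sum 13
8 1 10 3 → sum 22
1 10 3 10 → sum 24
10 3 10 9 → sum 32
3 10 9 4 → sum 26
10 9 4 9 → sum 32
9 4 9 0 → sum 22
4 9 0 4 → sum 17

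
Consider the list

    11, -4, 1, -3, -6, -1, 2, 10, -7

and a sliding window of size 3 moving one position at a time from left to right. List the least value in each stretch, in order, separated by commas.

Sliding a size-3 window across the 9 values:
[11, -4, 1] → min -4
[-4, 1, -3] → min -4
[1, -3, -6] → min -6
[-3, -6, -1] → min -6
[-6, -1, 2] → min -6
[-1, 2, 10] → min -1
[2, 10, -7] → min -7

-4, -4, -6, -6, -6, -1, -7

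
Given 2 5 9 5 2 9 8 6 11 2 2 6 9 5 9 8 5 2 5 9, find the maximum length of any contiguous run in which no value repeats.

6

add 2: [2] len 1
add 5: [2, 5] len 2
add 9: [2, 5, 9] len 3
add 5 (repeat 5, move left end past it): [9, 5] len 2
add 2: [9, 5, 2] len 3
add 9 (repeat 9, move left end past it): [5, 2, 9] len 3
add 8: [5, 2, 9, 8] len 4
add 6: [5, 2, 9, 8, 6] len 5
add 11: [5, 2, 9, 8, 6, 11] len 6
add 2 (repeat 2, move left end past it): [9, 8, 6, 11, 2] len 5
add 2 (repeat 2, move left end past it): [2] len 1
add 6: [2, 6] len 2
add 9: [2, 6, 9] len 3
add 5: [2, 6, 9, 5] len 4
add 9 (repeat 9, move left end past it): [5, 9] len 2
add 8: [5, 9, 8] len 3
add 5 (repeat 5, move left end past it): [9, 8, 5] len 3
add 2: [9, 8, 5, 2] len 4
add 5 (repeat 5, move left end past it): [2, 5] len 2
add 9: [2, 5, 9] len 3
Longest all-distinct length: 6.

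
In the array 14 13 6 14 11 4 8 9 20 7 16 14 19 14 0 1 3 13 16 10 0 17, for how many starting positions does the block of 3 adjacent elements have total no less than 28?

(14, 13, 6) → sum 33  ≥ 28 ✓
(13, 6, 14) → sum 33  ≥ 28 ✓
(6, 14, 11) → sum 31  ≥ 28 ✓
(14, 11, 4) → sum 29  ≥ 28 ✓
(11, 4, 8) → sum 23
(4, 8, 9) → sum 21
(8, 9, 20) → sum 37  ≥ 28 ✓
(9, 20, 7) → sum 36  ≥ 28 ✓
(20, 7, 16) → sum 43  ≥ 28 ✓
(7, 16, 14) → sum 37  ≥ 28 ✓
(16, 14, 19) → sum 49  ≥ 28 ✓
(14, 19, 14) → sum 47  ≥ 28 ✓
(19, 14, 0) → sum 33  ≥ 28 ✓
(14, 0, 1) → sum 15
(0, 1, 3) → sum 4
(1, 3, 13) → sum 17
(3, 13, 16) → sum 32  ≥ 28 ✓
(13, 16, 10) → sum 39  ≥ 28 ✓
(16, 10, 0) → sum 26
(10, 0, 17) → sum 27
13 windows satisfy the condition.

13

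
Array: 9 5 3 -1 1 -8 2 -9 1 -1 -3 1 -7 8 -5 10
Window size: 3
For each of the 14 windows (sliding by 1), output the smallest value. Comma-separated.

(9, 5, 3) → min 3
(5, 3, -1) → min -1
(3, -1, 1) → min -1
(-1, 1, -8) → min -8
(1, -8, 2) → min -8
(-8, 2, -9) → min -9
(2, -9, 1) → min -9
(-9, 1, -1) → min -9
(1, -1, -3) → min -3
(-1, -3, 1) → min -3
(-3, 1, -7) → min -7
(1, -7, 8) → min -7
(-7, 8, -5) → min -7
(8, -5, 10) → min -5

3, -1, -1, -8, -8, -9, -9, -9, -3, -3, -7, -7, -7, -5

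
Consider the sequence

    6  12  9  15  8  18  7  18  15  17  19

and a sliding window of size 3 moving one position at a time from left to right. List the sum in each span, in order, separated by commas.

27, 36, 32, 41, 33, 43, 40, 50, 51

(6, 12, 9) → sum 27
(12, 9, 15) → sum 36
(9, 15, 8) → sum 32
(15, 8, 18) → sum 41
(8, 18, 7) → sum 33
(18, 7, 18) → sum 43
(7, 18, 15) → sum 40
(18, 15, 17) → sum 50
(15, 17, 19) → sum 51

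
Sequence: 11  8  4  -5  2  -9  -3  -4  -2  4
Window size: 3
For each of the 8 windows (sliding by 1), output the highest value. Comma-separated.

[11, 8, 4] → max 11
[8, 4, -5] → max 8
[4, -5, 2] → max 4
[-5, 2, -9] → max 2
[2, -9, -3] → max 2
[-9, -3, -4] → max -3
[-3, -4, -2] → max -2
[-4, -2, 4] → max 4

11, 8, 4, 2, 2, -3, -2, 4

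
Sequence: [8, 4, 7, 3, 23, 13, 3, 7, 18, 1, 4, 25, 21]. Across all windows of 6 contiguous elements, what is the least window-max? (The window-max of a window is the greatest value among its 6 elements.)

18

[8, 4, 7, 3, 23, 13] → max 23
[4, 7, 3, 23, 13, 3] → max 23
[7, 3, 23, 13, 3, 7] → max 23
[3, 23, 13, 3, 7, 18] → max 23
[23, 13, 3, 7, 18, 1] → max 23
[13, 3, 7, 18, 1, 4] → max 18
[3, 7, 18, 1, 4, 25] → max 25
[7, 18, 1, 4, 25, 21] → max 25
Least of these is 18.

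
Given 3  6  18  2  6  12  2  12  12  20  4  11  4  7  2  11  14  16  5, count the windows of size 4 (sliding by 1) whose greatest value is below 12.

[3, 6, 18, 2] → max 18
[6, 18, 2, 6] → max 18
[18, 2, 6, 12] → max 18
[2, 6, 12, 2] → max 12
[6, 12, 2, 12] → max 12
[12, 2, 12, 12] → max 12
[2, 12, 12, 20] → max 20
[12, 12, 20, 4] → max 20
[12, 20, 4, 11] → max 20
[20, 4, 11, 4] → max 20
[4, 11, 4, 7] → max 11  < 12 ✓
[11, 4, 7, 2] → max 11  < 12 ✓
[4, 7, 2, 11] → max 11  < 12 ✓
[7, 2, 11, 14] → max 14
[2, 11, 14, 16] → max 16
[11, 14, 16, 5] → max 16
3 windows satisfy the condition.

3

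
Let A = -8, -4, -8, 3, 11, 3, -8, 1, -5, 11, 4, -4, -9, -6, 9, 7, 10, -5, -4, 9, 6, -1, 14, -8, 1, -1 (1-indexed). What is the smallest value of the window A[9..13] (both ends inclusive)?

-9

Elements at indices 9..13: -5, 11, 4, -4, -9
min(-5, 11, 4, -4, -9) = -9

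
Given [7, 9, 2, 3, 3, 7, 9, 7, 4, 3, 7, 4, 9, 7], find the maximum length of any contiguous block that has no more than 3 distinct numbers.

5

Extend right; when distinct count exceeds 3, shrink from the left:
[7] 1 distinct, len 1
[7, 9] 2 distinct, len 2
[7, 9, 2] 3 distinct, len 3
[9, 2, 3] 3 distinct, len 3
[9, 2, 3, 3] 3 distinct, len 4
[2, 3, 3, 7] 3 distinct, len 4
[3, 3, 7, 9] 3 distinct, len 4
[3, 3, 7, 9, 7] 3 distinct, len 5
[7, 9, 7, 4] 3 distinct, len 4
[7, 4, 3] 3 distinct, len 3
[7, 4, 3, 7] 3 distinct, len 4
[7, 4, 3, 7, 4] 3 distinct, len 5
[7, 4, 9] 3 distinct, len 3
[7, 4, 9, 7] 3 distinct, len 4
Longest length with ≤3 distinct: 5.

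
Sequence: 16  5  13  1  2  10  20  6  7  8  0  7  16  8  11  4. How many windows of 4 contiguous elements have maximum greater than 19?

[16, 5, 13, 1] → max 16
[5, 13, 1, 2] → max 13
[13, 1, 2, 10] → max 13
[1, 2, 10, 20] → max 20  > 19 ✓
[2, 10, 20, 6] → max 20  > 19 ✓
[10, 20, 6, 7] → max 20  > 19 ✓
[20, 6, 7, 8] → max 20  > 19 ✓
[6, 7, 8, 0] → max 8
[7, 8, 0, 7] → max 8
[8, 0, 7, 16] → max 16
[0, 7, 16, 8] → max 16
[7, 16, 8, 11] → max 16
[16, 8, 11, 4] → max 16
4 windows satisfy the condition.

4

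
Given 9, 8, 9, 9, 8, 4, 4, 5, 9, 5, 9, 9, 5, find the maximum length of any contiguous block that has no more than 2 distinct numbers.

6

[9] 1 distinct, len 1
[9, 8] 2 distinct, len 2
[9, 8, 9] 2 distinct, len 3
[9, 8, 9, 9] 2 distinct, len 4
[9, 8, 9, 9, 8] 2 distinct, len 5
[8, 4] 2 distinct, len 2
[8, 4, 4] 2 distinct, len 3
[4, 4, 5] 2 distinct, len 3
[5, 9] 2 distinct, len 2
[5, 9, 5] 2 distinct, len 3
[5, 9, 5, 9] 2 distinct, len 4
[5, 9, 5, 9, 9] 2 distinct, len 5
[5, 9, 5, 9, 9, 5] 2 distinct, len 6
Longest length with ≤2 distinct: 6.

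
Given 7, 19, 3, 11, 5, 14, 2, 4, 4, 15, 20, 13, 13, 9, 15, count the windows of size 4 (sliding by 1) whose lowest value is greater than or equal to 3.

[7, 19, 3, 11] → min 3  ≥ 3 ✓
[19, 3, 11, 5] → min 3  ≥ 3 ✓
[3, 11, 5, 14] → min 3  ≥ 3 ✓
[11, 5, 14, 2] → min 2
[5, 14, 2, 4] → min 2
[14, 2, 4, 4] → min 2
[2, 4, 4, 15] → min 2
[4, 4, 15, 20] → min 4  ≥ 3 ✓
[4, 15, 20, 13] → min 4  ≥ 3 ✓
[15, 20, 13, 13] → min 13  ≥ 3 ✓
[20, 13, 13, 9] → min 9  ≥ 3 ✓
[13, 13, 9, 15] → min 9  ≥ 3 ✓
8 windows satisfy the condition.

8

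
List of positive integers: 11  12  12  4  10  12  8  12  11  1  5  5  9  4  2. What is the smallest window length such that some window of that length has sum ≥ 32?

3

add 11: running sum 11 < 32
add 12: running sum 23 < 32
end 2: [11, 12, 12] sum 35, len 3
end 3: [11, 12, 12, 4] sum 39, len 4
end 4: [12, 12, 4, 10] sum 38, len 4
end 5: [12, 4, 10, 12] sum 38, len 4
end 6: [4, 10, 12, 8] sum 34, len 4
end 7: [12, 8, 12] sum 32, len 3
end 8: [12, 8, 12, 11] sum 43, len 4
end 9: [8, 12, 11, 1] sum 32, len 4
end 10: [8, 12, 11, 1, 5] sum 37, len 5
end 11: [12, 11, 1, 5, 5] sum 34, len 5
end 12: [12, 11, 1, 5, 5, 9] sum 43, len 6
end 13: [11, 1, 5, 5, 9, 4] sum 35, len 6
end 14: [11, 1, 5, 5, 9, 4, 2] sum 37, len 7
Shortest qualifying length: 3.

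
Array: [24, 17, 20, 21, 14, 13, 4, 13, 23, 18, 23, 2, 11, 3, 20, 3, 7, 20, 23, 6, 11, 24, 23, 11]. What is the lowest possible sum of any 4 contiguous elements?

24 17 20 21 → sum 82
17 20 21 14 → sum 72
20 21 14 13 → sum 68
21 14 13 4 → sum 52
14 13 4 13 → sum 44
13 4 13 23 → sum 53
4 13 23 18 → sum 58
13 23 18 23 → sum 77
23 18 23 2 → sum 66
18 23 2 11 → sum 54
23 2 11 3 → sum 39
2 11 3 20 → sum 36
11 3 20 3 → sum 37
3 20 3 7 → sum 33
20 3 7 20 → sum 50
3 7 20 23 → sum 53
7 20 23 6 → sum 56
20 23 6 11 → sum 60
23 6 11 24 → sum 64
6 11 24 23 → sum 64
11 24 23 11 → sum 69
Lowest of these is 33.

33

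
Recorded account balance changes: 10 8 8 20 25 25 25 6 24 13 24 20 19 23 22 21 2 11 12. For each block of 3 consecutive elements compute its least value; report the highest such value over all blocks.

10 8 8 → min 8
8 8 20 → min 8
8 20 25 → min 8
20 25 25 → min 20
25 25 25 → min 25
25 25 6 → min 6
25 6 24 → min 6
6 24 13 → min 6
24 13 24 → min 13
13 24 20 → min 13
24 20 19 → min 19
20 19 23 → min 19
19 23 22 → min 19
23 22 21 → min 21
22 21 2 → min 2
21 2 11 → min 2
2 11 12 → min 2
Highest of these is 25.

25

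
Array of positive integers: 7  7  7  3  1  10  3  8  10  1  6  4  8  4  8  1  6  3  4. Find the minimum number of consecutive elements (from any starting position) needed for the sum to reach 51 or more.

add 7: running sum 7 < 51
add 7: running sum 14 < 51
add 7: running sum 21 < 51
add 3: running sum 24 < 51
add 1: running sum 25 < 51
add 10: running sum 35 < 51
add 3: running sum 38 < 51
add 8: running sum 46 < 51
add 10: shortest ending here [7, 7, 7, 3, 1, 10, 3, 8, 10] sum 56, len 9
add 1: shortest ending here [7, 7, 7, 3, 1, 10, 3, 8, 10, 1] sum 57, len 10
add 6: shortest ending here [7, 7, 3, 1, 10, 3, 8, 10, 1, 6] sum 56, len 10
add 4: shortest ending here [7, 3, 1, 10, 3, 8, 10, 1, 6, 4] sum 53, len 10
add 8: shortest ending here [1, 10, 3, 8, 10, 1, 6, 4, 8] sum 51, len 9
add 4: shortest ending here [10, 3, 8, 10, 1, 6, 4, 8, 4] sum 54, len 9
add 8: shortest ending here [3, 8, 10, 1, 6, 4, 8, 4, 8] sum 52, len 9
add 1: shortest ending here [3, 8, 10, 1, 6, 4, 8, 4, 8, 1] sum 53, len 10
add 6: shortest ending here [8, 10, 1, 6, 4, 8, 4, 8, 1, 6] sum 56, len 10
add 3: shortest ending here [10, 1, 6, 4, 8, 4, 8, 1, 6, 3] sum 51, len 10
add 4: shortest ending here [10, 1, 6, 4, 8, 4, 8, 1, 6, 3, 4] sum 55, len 11
Shortest qualifying length: 9.

9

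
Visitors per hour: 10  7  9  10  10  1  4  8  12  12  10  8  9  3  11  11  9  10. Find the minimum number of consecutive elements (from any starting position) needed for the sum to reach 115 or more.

14

add 10: running sum 10 < 115
add 7: running sum 17 < 115
add 9: running sum 26 < 115
add 10: running sum 36 < 115
add 10: running sum 46 < 115
add 1: running sum 47 < 115
add 4: running sum 51 < 115
add 8: running sum 59 < 115
add 12: running sum 71 < 115
add 12: running sum 83 < 115
add 10: running sum 93 < 115
add 8: running sum 101 < 115
add 9: running sum 110 < 115
add 3: running sum 113 < 115
add 11: shortest ending here [10, 7, 9, 10, 10, 1, 4, 8, 12, 12, 10, 8, 9, 3, 11] sum 124, len 15
add 11: shortest ending here [9, 10, 10, 1, 4, 8, 12, 12, 10, 8, 9, 3, 11, 11] sum 118, len 14
add 9: shortest ending here [10, 10, 1, 4, 8, 12, 12, 10, 8, 9, 3, 11, 11, 9] sum 118, len 14
add 10: shortest ending here [10, 1, 4, 8, 12, 12, 10, 8, 9, 3, 11, 11, 9, 10] sum 118, len 14
Shortest qualifying length: 14.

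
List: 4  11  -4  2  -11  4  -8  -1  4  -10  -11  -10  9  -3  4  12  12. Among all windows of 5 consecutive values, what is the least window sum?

4 11 -4 2 -11 → sum 2
11 -4 2 -11 4 → sum 2
-4 2 -11 4 -8 → sum -17
2 -11 4 -8 -1 → sum -14
-11 4 -8 -1 4 → sum -12
4 -8 -1 4 -10 → sum -11
-8 -1 4 -10 -11 → sum -26
-1 4 -10 -11 -10 → sum -28
4 -10 -11 -10 9 → sum -18
-10 -11 -10 9 -3 → sum -25
-11 -10 9 -3 4 → sum -11
-10 9 -3 4 12 → sum 12
9 -3 4 12 12 → sum 34
Least of these is -28.

-28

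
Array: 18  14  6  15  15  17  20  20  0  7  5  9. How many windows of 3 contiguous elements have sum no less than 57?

18 14 6 → sum 38
14 6 15 → sum 35
6 15 15 → sum 36
15 15 17 → sum 47
15 17 20 → sum 52
17 20 20 → sum 57  ≥ 57 ✓
20 20 0 → sum 40
20 0 7 → sum 27
0 7 5 → sum 12
7 5 9 → sum 21
1 window satisfy the condition.

1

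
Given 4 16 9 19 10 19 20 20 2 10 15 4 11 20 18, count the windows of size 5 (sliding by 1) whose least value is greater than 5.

(4, 16, 9, 19, 10) → min 4
(16, 9, 19, 10, 19) → min 9  > 5 ✓
(9, 19, 10, 19, 20) → min 9  > 5 ✓
(19, 10, 19, 20, 20) → min 10  > 5 ✓
(10, 19, 20, 20, 2) → min 2
(19, 20, 20, 2, 10) → min 2
(20, 20, 2, 10, 15) → min 2
(20, 2, 10, 15, 4) → min 2
(2, 10, 15, 4, 11) → min 2
(10, 15, 4, 11, 20) → min 4
(15, 4, 11, 20, 18) → min 4
3 windows satisfy the condition.

3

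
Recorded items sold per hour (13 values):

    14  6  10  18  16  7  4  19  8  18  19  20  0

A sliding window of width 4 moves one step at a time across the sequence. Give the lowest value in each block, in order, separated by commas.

6, 6, 7, 4, 4, 4, 4, 8, 8, 0

[14, 6, 10, 18] → min 6
[6, 10, 18, 16] → min 6
[10, 18, 16, 7] → min 7
[18, 16, 7, 4] → min 4
[16, 7, 4, 19] → min 4
[7, 4, 19, 8] → min 4
[4, 19, 8, 18] → min 4
[19, 8, 18, 19] → min 8
[8, 18, 19, 20] → min 8
[18, 19, 20, 0] → min 0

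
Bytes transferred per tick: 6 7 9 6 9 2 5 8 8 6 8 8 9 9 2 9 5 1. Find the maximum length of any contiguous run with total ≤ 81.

add 6: [6] sum 6, len 1
add 7: [6, 7] sum 13, len 2
add 9: [6, 7, 9] sum 22, len 3
add 6: [6, 7, 9, 6] sum 28, len 4
add 9: [6, 7, 9, 6, 9] sum 37, len 5
add 2: [6, 7, 9, 6, 9, 2] sum 39, len 6
add 5: [6, 7, 9, 6, 9, 2, 5] sum 44, len 7
add 8: [6, 7, 9, 6, 9, 2, 5, 8] sum 52, len 8
add 8: [6, 7, 9, 6, 9, 2, 5, 8, 8] sum 60, len 9
add 6: [6, 7, 9, 6, 9, 2, 5, 8, 8, 6] sum 66, len 10
add 8: [6, 7, 9, 6, 9, 2, 5, 8, 8, 6, 8] sum 74, len 11
add 8: [7, 9, 6, 9, 2, 5, 8, 8, 6, 8, 8] sum 76, len 11
add 9: [9, 6, 9, 2, 5, 8, 8, 6, 8, 8, 9] sum 78, len 11
add 9: [6, 9, 2, 5, 8, 8, 6, 8, 8, 9, 9] sum 78, len 11
add 2: [6, 9, 2, 5, 8, 8, 6, 8, 8, 9, 9, 2] sum 80, len 12
add 9: [2, 5, 8, 8, 6, 8, 8, 9, 9, 2, 9] sum 74, len 11
add 5: [2, 5, 8, 8, 6, 8, 8, 9, 9, 2, 9, 5] sum 79, len 12
add 1: [2, 5, 8, 8, 6, 8, 8, 9, 9, 2, 9, 5, 1] sum 80, len 13
Longest length seen: 13.

13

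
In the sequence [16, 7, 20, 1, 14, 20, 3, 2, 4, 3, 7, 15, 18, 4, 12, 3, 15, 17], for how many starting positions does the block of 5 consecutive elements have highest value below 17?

2

[16, 7, 20, 1, 14] → max 20
[7, 20, 1, 14, 20] → max 20
[20, 1, 14, 20, 3] → max 20
[1, 14, 20, 3, 2] → max 20
[14, 20, 3, 2, 4] → max 20
[20, 3, 2, 4, 3] → max 20
[3, 2, 4, 3, 7] → max 7  < 17 ✓
[2, 4, 3, 7, 15] → max 15  < 17 ✓
[4, 3, 7, 15, 18] → max 18
[3, 7, 15, 18, 4] → max 18
[7, 15, 18, 4, 12] → max 18
[15, 18, 4, 12, 3] → max 18
[18, 4, 12, 3, 15] → max 18
[4, 12, 3, 15, 17] → max 17
2 windows satisfy the condition.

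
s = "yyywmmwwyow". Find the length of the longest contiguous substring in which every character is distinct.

add y: [y] len 1
add y (repeat y, move left end past it): [y] len 1
add y (repeat y, move left end past it): [y] len 1
add w: [y, w] len 2
add m: [y, w, m] len 3
add m (repeat m, move left end past it): [m] len 1
add w: [m, w] len 2
add w (repeat w, move left end past it): [w] len 1
add y: [w, y] len 2
add o: [w, y, o] len 3
add w (repeat w, move left end past it): [y, o, w] len 3
Longest all-distinct length: 3.

3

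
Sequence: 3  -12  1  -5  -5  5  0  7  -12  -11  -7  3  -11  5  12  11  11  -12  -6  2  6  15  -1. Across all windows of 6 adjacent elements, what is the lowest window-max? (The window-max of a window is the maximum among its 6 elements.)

5

(3, -12, 1, -5, -5, 5) → max 5
(-12, 1, -5, -5, 5, 0) → max 5
(1, -5, -5, 5, 0, 7) → max 7
(-5, -5, 5, 0, 7, -12) → max 7
(-5, 5, 0, 7, -12, -11) → max 7
(5, 0, 7, -12, -11, -7) → max 7
(0, 7, -12, -11, -7, 3) → max 7
(7, -12, -11, -7, 3, -11) → max 7
(-12, -11, -7, 3, -11, 5) → max 5
(-11, -7, 3, -11, 5, 12) → max 12
(-7, 3, -11, 5, 12, 11) → max 12
(3, -11, 5, 12, 11, 11) → max 12
(-11, 5, 12, 11, 11, -12) → max 12
(5, 12, 11, 11, -12, -6) → max 12
(12, 11, 11, -12, -6, 2) → max 12
(11, 11, -12, -6, 2, 6) → max 11
(11, -12, -6, 2, 6, 15) → max 15
(-12, -6, 2, 6, 15, -1) → max 15
Lowest of these is 5.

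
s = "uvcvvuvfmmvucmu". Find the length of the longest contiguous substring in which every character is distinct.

4

[u] len 1
[u, v] len 2
[u, v, c] len 3
[c, v] len 2
[v] len 1
[v, u] len 2
[u, v] len 2
[u, v, f] len 3
[u, v, f, m] len 4
[m] len 1
[m, v] len 2
[m, v, u] len 3
[m, v, u, c] len 4
[v, u, c, m] len 4
[c, m, u] len 3
Longest all-distinct length: 4.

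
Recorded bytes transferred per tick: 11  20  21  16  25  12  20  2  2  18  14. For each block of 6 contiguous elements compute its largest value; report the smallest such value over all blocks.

20

Each size-6 window and its max:
[11, 20, 21, 16, 25, 12] → max 25
[20, 21, 16, 25, 12, 20] → max 25
[21, 16, 25, 12, 20, 2] → max 25
[16, 25, 12, 20, 2, 2] → max 25
[25, 12, 20, 2, 2, 18] → max 25
[12, 20, 2, 2, 18, 14] → max 20
Smallest of these is 20.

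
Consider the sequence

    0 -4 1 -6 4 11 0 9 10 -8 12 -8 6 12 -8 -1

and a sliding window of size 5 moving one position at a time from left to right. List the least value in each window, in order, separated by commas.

-6, -6, -6, -6, 0, -8, -8, -8, -8, -8, -8, -8

0 -4 1 -6 4 → min -6
-4 1 -6 4 11 → min -6
1 -6 4 11 0 → min -6
-6 4 11 0 9 → min -6
4 11 0 9 10 → min 0
11 0 9 10 -8 → min -8
0 9 10 -8 12 → min -8
9 10 -8 12 -8 → min -8
10 -8 12 -8 6 → min -8
-8 12 -8 6 12 → min -8
12 -8 6 12 -8 → min -8
-8 6 12 -8 -1 → min -8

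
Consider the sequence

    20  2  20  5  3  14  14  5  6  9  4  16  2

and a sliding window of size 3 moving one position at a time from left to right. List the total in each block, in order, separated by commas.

[20, 2, 20] → sum 42
[2, 20, 5] → sum 27
[20, 5, 3] → sum 28
[5, 3, 14] → sum 22
[3, 14, 14] → sum 31
[14, 14, 5] → sum 33
[14, 5, 6] → sum 25
[5, 6, 9] → sum 20
[6, 9, 4] → sum 19
[9, 4, 16] → sum 29
[4, 16, 2] → sum 22

42, 27, 28, 22, 31, 33, 25, 20, 19, 29, 22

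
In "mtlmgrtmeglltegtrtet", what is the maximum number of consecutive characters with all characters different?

6

add m: [m] len 1
add t: [m, t] len 2
add l: [m, t, l] len 3
add m (repeat m, move left end past it): [t, l, m] len 3
add g: [t, l, m, g] len 4
add r: [t, l, m, g, r] len 5
add t (repeat t, move left end past it): [l, m, g, r, t] len 5
add m (repeat m, move left end past it): [g, r, t, m] len 4
add e: [g, r, t, m, e] len 5
add g (repeat g, move left end past it): [r, t, m, e, g] len 5
add l: [r, t, m, e, g, l] len 6
add l (repeat l, move left end past it): [l] len 1
add t: [l, t] len 2
add e: [l, t, e] len 3
add g: [l, t, e, g] len 4
add t (repeat t, move left end past it): [e, g, t] len 3
add r: [e, g, t, r] len 4
add t (repeat t, move left end past it): [r, t] len 2
add e: [r, t, e] len 3
add t (repeat t, move left end past it): [e, t] len 2
Longest all-distinct length: 6.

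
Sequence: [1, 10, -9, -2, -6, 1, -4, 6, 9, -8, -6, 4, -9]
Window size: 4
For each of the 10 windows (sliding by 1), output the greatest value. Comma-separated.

10, 10, 1, 1, 6, 9, 9, 9, 9, 4

Sliding a size-4 window across the 13 values:
1 10 -9 -2 → max 10
10 -9 -2 -6 → max 10
-9 -2 -6 1 → max 1
-2 -6 1 -4 → max 1
-6 1 -4 6 → max 6
1 -4 6 9 → max 9
-4 6 9 -8 → max 9
6 9 -8 -6 → max 9
9 -8 -6 4 → max 9
-8 -6 4 -9 → max 4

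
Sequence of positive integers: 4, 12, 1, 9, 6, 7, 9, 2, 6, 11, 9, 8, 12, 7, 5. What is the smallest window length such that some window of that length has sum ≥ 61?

8

add 4: running sum 4 < 61
add 12: running sum 16 < 61
add 1: running sum 17 < 61
add 9: running sum 26 < 61
add 6: running sum 32 < 61
add 7: running sum 39 < 61
add 9: running sum 48 < 61
add 2: running sum 50 < 61
add 6: running sum 56 < 61
add 11: shortest ending here [12, 1, 9, 6, 7, 9, 2, 6, 11] sum 63, len 9
add 9: shortest ending here [12, 1, 9, 6, 7, 9, 2, 6, 11, 9] sum 72, len 10
add 8: shortest ending here [9, 6, 7, 9, 2, 6, 11, 9, 8] sum 67, len 9
add 12: shortest ending here [7, 9, 2, 6, 11, 9, 8, 12] sum 64, len 8
add 7: shortest ending here [9, 2, 6, 11, 9, 8, 12, 7] sum 64, len 8
add 5: shortest ending here [9, 2, 6, 11, 9, 8, 12, 7, 5] sum 69, len 9
Shortest qualifying length: 8.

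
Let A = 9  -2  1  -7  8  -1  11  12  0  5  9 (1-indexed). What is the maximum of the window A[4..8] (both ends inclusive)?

12

Elements at indices 4..8: -7, 8, -1, 11, 12
max(-7, 8, -1, 11, 12) = 12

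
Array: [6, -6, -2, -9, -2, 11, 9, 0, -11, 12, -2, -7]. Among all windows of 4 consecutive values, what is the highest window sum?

Window sums for each of the 9 positions:
(6, -6, -2, -9) → sum -11
(-6, -2, -9, -2) → sum -19
(-2, -9, -2, 11) → sum -2
(-9, -2, 11, 9) → sum 9
(-2, 11, 9, 0) → sum 18
(11, 9, 0, -11) → sum 9
(9, 0, -11, 12) → sum 10
(0, -11, 12, -2) → sum -1
(-11, 12, -2, -7) → sum -8
Highest of these is 18.

18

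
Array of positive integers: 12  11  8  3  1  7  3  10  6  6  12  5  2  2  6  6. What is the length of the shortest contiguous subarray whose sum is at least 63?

add 12: running sum 12 < 63
add 11: running sum 23 < 63
add 8: running sum 31 < 63
add 3: running sum 34 < 63
add 1: running sum 35 < 63
add 7: running sum 42 < 63
add 3: running sum 45 < 63
add 10: running sum 55 < 63
add 6: running sum 61 < 63
add 6: shortest ending here [12, 11, 8, 3, 1, 7, 3, 10, 6, 6] sum 67, len 10
add 12: shortest ending here [11, 8, 3, 1, 7, 3, 10, 6, 6, 12] sum 67, len 10
add 5: shortest ending here [11, 8, 3, 1, 7, 3, 10, 6, 6, 12, 5] sum 72, len 11
add 2: shortest ending here [8, 3, 1, 7, 3, 10, 6, 6, 12, 5, 2] sum 63, len 11
add 2: shortest ending here [8, 3, 1, 7, 3, 10, 6, 6, 12, 5, 2, 2] sum 65, len 12
add 6: shortest ending here [3, 1, 7, 3, 10, 6, 6, 12, 5, 2, 2, 6] sum 63, len 12
add 6: shortest ending here [7, 3, 10, 6, 6, 12, 5, 2, 2, 6, 6] sum 65, len 11
Shortest qualifying length: 10.

10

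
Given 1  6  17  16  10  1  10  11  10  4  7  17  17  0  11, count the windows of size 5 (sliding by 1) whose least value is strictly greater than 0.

1 6 17 16 10 → min 1  > 0 ✓
6 17 16 10 1 → min 1  > 0 ✓
17 16 10 1 10 → min 1  > 0 ✓
16 10 1 10 11 → min 1  > 0 ✓
10 1 10 11 10 → min 1  > 0 ✓
1 10 11 10 4 → min 1  > 0 ✓
10 11 10 4 7 → min 4  > 0 ✓
11 10 4 7 17 → min 4  > 0 ✓
10 4 7 17 17 → min 4  > 0 ✓
4 7 17 17 0 → min 0
7 17 17 0 11 → min 0
9 windows satisfy the condition.

9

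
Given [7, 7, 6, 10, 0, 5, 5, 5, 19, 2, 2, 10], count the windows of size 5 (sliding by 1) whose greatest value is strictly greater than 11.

[7, 7, 6, 10, 0] → max 10
[7, 6, 10, 0, 5] → max 10
[6, 10, 0, 5, 5] → max 10
[10, 0, 5, 5, 5] → max 10
[0, 5, 5, 5, 19] → max 19  > 11 ✓
[5, 5, 5, 19, 2] → max 19  > 11 ✓
[5, 5, 19, 2, 2] → max 19  > 11 ✓
[5, 19, 2, 2, 10] → max 19  > 11 ✓
4 windows satisfy the condition.

4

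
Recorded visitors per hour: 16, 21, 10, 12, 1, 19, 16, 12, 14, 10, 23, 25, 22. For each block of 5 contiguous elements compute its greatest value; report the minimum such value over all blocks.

Each size-5 window and its max:
16 21 10 12 1 → max 21
21 10 12 1 19 → max 21
10 12 1 19 16 → max 19
12 1 19 16 12 → max 19
1 19 16 12 14 → max 19
19 16 12 14 10 → max 19
16 12 14 10 23 → max 23
12 14 10 23 25 → max 25
14 10 23 25 22 → max 25
Minimum of these is 19.

19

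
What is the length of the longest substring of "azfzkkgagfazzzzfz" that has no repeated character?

add a: [a] len 1
add z: [a, z] len 2
add f: [a, z, f] len 3
add z (repeat z, move left end past it): [f, z] len 2
add k: [f, z, k] len 3
add k (repeat k, move left end past it): [k] len 1
add g: [k, g] len 2
add a: [k, g, a] len 3
add g (repeat g, move left end past it): [a, g] len 2
add f: [a, g, f] len 3
add a (repeat a, move left end past it): [g, f, a] len 3
add z: [g, f, a, z] len 4
add z (repeat z, move left end past it): [z] len 1
add z (repeat z, move left end past it): [z] len 1
add z (repeat z, move left end past it): [z] len 1
add f: [z, f] len 2
add z (repeat z, move left end past it): [f, z] len 2
Longest all-distinct length: 4.

4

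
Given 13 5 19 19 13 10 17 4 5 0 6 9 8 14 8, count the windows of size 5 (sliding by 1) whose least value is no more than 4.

(13, 5, 19, 19, 13) → min 5
(5, 19, 19, 13, 10) → min 5
(19, 19, 13, 10, 17) → min 10
(19, 13, 10, 17, 4) → min 4  ≤ 4 ✓
(13, 10, 17, 4, 5) → min 4  ≤ 4 ✓
(10, 17, 4, 5, 0) → min 0  ≤ 4 ✓
(17, 4, 5, 0, 6) → min 0  ≤ 4 ✓
(4, 5, 0, 6, 9) → min 0  ≤ 4 ✓
(5, 0, 6, 9, 8) → min 0  ≤ 4 ✓
(0, 6, 9, 8, 14) → min 0  ≤ 4 ✓
(6, 9, 8, 14, 8) → min 6
7 windows satisfy the condition.

7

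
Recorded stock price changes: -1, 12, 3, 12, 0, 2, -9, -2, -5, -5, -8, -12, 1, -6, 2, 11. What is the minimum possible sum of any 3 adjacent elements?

[-1, 12, 3] → sum 14
[12, 3, 12] → sum 27
[3, 12, 0] → sum 15
[12, 0, 2] → sum 14
[0, 2, -9] → sum -7
[2, -9, -2] → sum -9
[-9, -2, -5] → sum -16
[-2, -5, -5] → sum -12
[-5, -5, -8] → sum -18
[-5, -8, -12] → sum -25
[-8, -12, 1] → sum -19
[-12, 1, -6] → sum -17
[1, -6, 2] → sum -3
[-6, 2, 11] → sum 7
Minimum of these is -25.

-25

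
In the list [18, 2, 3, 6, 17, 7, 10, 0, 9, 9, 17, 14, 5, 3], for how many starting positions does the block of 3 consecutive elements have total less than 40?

(18, 2, 3) → sum 23  < 40 ✓
(2, 3, 6) → sum 11  < 40 ✓
(3, 6, 17) → sum 26  < 40 ✓
(6, 17, 7) → sum 30  < 40 ✓
(17, 7, 10) → sum 34  < 40 ✓
(7, 10, 0) → sum 17  < 40 ✓
(10, 0, 9) → sum 19  < 40 ✓
(0, 9, 9) → sum 18  < 40 ✓
(9, 9, 17) → sum 35  < 40 ✓
(9, 17, 14) → sum 40
(17, 14, 5) → sum 36  < 40 ✓
(14, 5, 3) → sum 22  < 40 ✓
11 windows satisfy the condition.

11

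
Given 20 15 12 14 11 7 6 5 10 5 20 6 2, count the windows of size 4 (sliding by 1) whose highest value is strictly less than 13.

3

20 15 12 14 → max 20
15 12 14 11 → max 15
12 14 11 7 → max 14
14 11 7 6 → max 14
11 7 6 5 → max 11  < 13 ✓
7 6 5 10 → max 10  < 13 ✓
6 5 10 5 → max 10  < 13 ✓
5 10 5 20 → max 20
10 5 20 6 → max 20
5 20 6 2 → max 20
3 windows satisfy the condition.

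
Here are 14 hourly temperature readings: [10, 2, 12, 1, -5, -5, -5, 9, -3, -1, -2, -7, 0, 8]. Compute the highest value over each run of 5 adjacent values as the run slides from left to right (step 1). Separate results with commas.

12, 12, 12, 9, 9, 9, 9, 9, 0, 8

10 2 12 1 -5 → max 12
2 12 1 -5 -5 → max 12
12 1 -5 -5 -5 → max 12
1 -5 -5 -5 9 → max 9
-5 -5 -5 9 -3 → max 9
-5 -5 9 -3 -1 → max 9
-5 9 -3 -1 -2 → max 9
9 -3 -1 -2 -7 → max 9
-3 -1 -2 -7 0 → max 0
-1 -2 -7 0 8 → max 8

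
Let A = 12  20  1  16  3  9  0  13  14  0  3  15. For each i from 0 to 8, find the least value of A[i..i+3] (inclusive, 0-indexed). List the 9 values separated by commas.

[12, 20, 1, 16] → min 1
[20, 1, 16, 3] → min 1
[1, 16, 3, 9] → min 1
[16, 3, 9, 0] → min 0
[3, 9, 0, 13] → min 0
[9, 0, 13, 14] → min 0
[0, 13, 14, 0] → min 0
[13, 14, 0, 3] → min 0
[14, 0, 3, 15] → min 0

1, 1, 1, 0, 0, 0, 0, 0, 0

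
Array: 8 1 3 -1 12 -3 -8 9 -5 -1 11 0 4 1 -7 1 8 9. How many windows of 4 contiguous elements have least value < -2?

11

(8, 1, 3, -1) → min -1
(1, 3, -1, 12) → min -1
(3, -1, 12, -3) → min -3  < -2 ✓
(-1, 12, -3, -8) → min -8  < -2 ✓
(12, -3, -8, 9) → min -8  < -2 ✓
(-3, -8, 9, -5) → min -8  < -2 ✓
(-8, 9, -5, -1) → min -8  < -2 ✓
(9, -5, -1, 11) → min -5  < -2 ✓
(-5, -1, 11, 0) → min -5  < -2 ✓
(-1, 11, 0, 4) → min -1
(11, 0, 4, 1) → min 0
(0, 4, 1, -7) → min -7  < -2 ✓
(4, 1, -7, 1) → min -7  < -2 ✓
(1, -7, 1, 8) → min -7  < -2 ✓
(-7, 1, 8, 9) → min -7  < -2 ✓
11 windows satisfy the condition.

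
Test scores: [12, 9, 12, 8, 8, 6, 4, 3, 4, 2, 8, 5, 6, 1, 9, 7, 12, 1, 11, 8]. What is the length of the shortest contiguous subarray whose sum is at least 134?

add 12: running sum 12 < 134
add 9: running sum 21 < 134
add 12: running sum 33 < 134
add 8: running sum 41 < 134
add 8: running sum 49 < 134
add 6: running sum 55 < 134
add 4: running sum 59 < 134
add 3: running sum 62 < 134
add 4: running sum 66 < 134
add 2: running sum 68 < 134
add 8: running sum 76 < 134
add 5: running sum 81 < 134
add 6: running sum 87 < 134
add 1: running sum 88 < 134
add 9: running sum 97 < 134
add 7: running sum 104 < 134
add 12: running sum 116 < 134
add 1: running sum 117 < 134
add 11: running sum 128 < 134
end 19: [12, 9, 12, 8, 8, 6, 4, 3, 4, 2, 8, 5, 6, 1, 9, 7, 12, 1, 11, 8] sum 136, len 20
Shortest qualifying length: 20.

20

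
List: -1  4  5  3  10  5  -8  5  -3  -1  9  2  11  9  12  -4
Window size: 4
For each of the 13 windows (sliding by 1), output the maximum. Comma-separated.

(-1, 4, 5, 3) → max 5
(4, 5, 3, 10) → max 10
(5, 3, 10, 5) → max 10
(3, 10, 5, -8) → max 10
(10, 5, -8, 5) → max 10
(5, -8, 5, -3) → max 5
(-8, 5, -3, -1) → max 5
(5, -3, -1, 9) → max 9
(-3, -1, 9, 2) → max 9
(-1, 9, 2, 11) → max 11
(9, 2, 11, 9) → max 11
(2, 11, 9, 12) → max 12
(11, 9, 12, -4) → max 12

5, 10, 10, 10, 10, 5, 5, 9, 9, 11, 11, 12, 12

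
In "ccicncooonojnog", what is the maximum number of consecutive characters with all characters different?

add c: [c] len 1
add c (repeat c, move left end past it): [c] len 1
add i: [c, i] len 2
add c (repeat c, move left end past it): [i, c] len 2
add n: [i, c, n] len 3
add c (repeat c, move left end past it): [n, c] len 2
add o: [n, c, o] len 3
add o (repeat o, move left end past it): [o] len 1
add o (repeat o, move left end past it): [o] len 1
add n: [o, n] len 2
add o (repeat o, move left end past it): [n, o] len 2
add j: [n, o, j] len 3
add n (repeat n, move left end past it): [o, j, n] len 3
add o (repeat o, move left end past it): [j, n, o] len 3
add g: [j, n, o, g] len 4
Longest all-distinct length: 4.

4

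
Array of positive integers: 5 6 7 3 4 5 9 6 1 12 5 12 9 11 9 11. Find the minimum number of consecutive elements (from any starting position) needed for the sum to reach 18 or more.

add 5: running sum 5 < 18
add 6: running sum 11 < 18
end 2: [5, 6, 7] sum 18, len 3
end 3: [5, 6, 7, 3] sum 21, len 4
end 4: [6, 7, 3, 4] sum 20, len 4
end 5: [7, 3, 4, 5] sum 19, len 4
end 6: [4, 5, 9] sum 18, len 3
end 7: [5, 9, 6] sum 20, len 3
end 8: [5, 9, 6, 1] sum 21, len 4
end 9: [6, 1, 12] sum 19, len 3
end 10: [1, 12, 5] sum 18, len 3
end 11: [12, 5, 12] sum 29, len 3
end 12: [12, 9] sum 21, len 2
end 13: [9, 11] sum 20, len 2
end 14: [11, 9] sum 20, len 2
end 15: [9, 11] sum 20, len 2
Shortest qualifying length: 2.

2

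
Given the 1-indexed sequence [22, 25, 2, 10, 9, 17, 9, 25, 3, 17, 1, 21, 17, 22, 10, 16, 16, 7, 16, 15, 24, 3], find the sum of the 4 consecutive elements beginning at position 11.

61

Elements at indices 11..14: 1, 21, 17, 22
sum(1, 21, 17, 22) = 61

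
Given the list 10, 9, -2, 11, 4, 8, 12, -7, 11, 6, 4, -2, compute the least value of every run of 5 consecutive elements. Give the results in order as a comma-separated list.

-2, -2, -2, -7, -7, -7, -7, -7

(10, 9, -2, 11, 4) → min -2
(9, -2, 11, 4, 8) → min -2
(-2, 11, 4, 8, 12) → min -2
(11, 4, 8, 12, -7) → min -7
(4, 8, 12, -7, 11) → min -7
(8, 12, -7, 11, 6) → min -7
(12, -7, 11, 6, 4) → min -7
(-7, 11, 6, 4, -2) → min -7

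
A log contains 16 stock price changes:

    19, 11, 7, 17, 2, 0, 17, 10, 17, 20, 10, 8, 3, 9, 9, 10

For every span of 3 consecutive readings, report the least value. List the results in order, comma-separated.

[19, 11, 7] → min 7
[11, 7, 17] → min 7
[7, 17, 2] → min 2
[17, 2, 0] → min 0
[2, 0, 17] → min 0
[0, 17, 10] → min 0
[17, 10, 17] → min 10
[10, 17, 20] → min 10
[17, 20, 10] → min 10
[20, 10, 8] → min 8
[10, 8, 3] → min 3
[8, 3, 9] → min 3
[3, 9, 9] → min 3
[9, 9, 10] → min 9

7, 7, 2, 0, 0, 0, 10, 10, 10, 8, 3, 3, 3, 9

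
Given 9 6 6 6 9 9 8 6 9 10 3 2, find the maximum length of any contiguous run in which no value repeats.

[9] len 1
[9, 6] len 2
[6] len 1
[6] len 1
[6, 9] len 2
[9] len 1
[9, 8] len 2
[9, 8, 6] len 3
[8, 6, 9] len 3
[8, 6, 9, 10] len 4
[8, 6, 9, 10, 3] len 5
[8, 6, 9, 10, 3, 2] len 6
Longest all-distinct length: 6.

6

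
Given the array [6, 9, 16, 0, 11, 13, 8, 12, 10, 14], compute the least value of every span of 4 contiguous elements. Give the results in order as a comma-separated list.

0, 0, 0, 0, 8, 8, 8

(6, 9, 16, 0) → min 0
(9, 16, 0, 11) → min 0
(16, 0, 11, 13) → min 0
(0, 11, 13, 8) → min 0
(11, 13, 8, 12) → min 8
(13, 8, 12, 10) → min 8
(8, 12, 10, 14) → min 8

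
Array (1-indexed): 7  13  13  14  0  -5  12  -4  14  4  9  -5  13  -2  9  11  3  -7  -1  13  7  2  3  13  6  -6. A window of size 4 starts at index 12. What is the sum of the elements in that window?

Elements at indices 12..15: -5, 13, -2, 9
sum(-5, 13, -2, 9) = 15

15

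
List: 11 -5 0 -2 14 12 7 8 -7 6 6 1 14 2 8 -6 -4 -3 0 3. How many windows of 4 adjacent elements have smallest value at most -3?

11 -5 0 -2 → min -5  ≤ -3 ✓
-5 0 -2 14 → min -5  ≤ -3 ✓
0 -2 14 12 → min -2
-2 14 12 7 → min -2
14 12 7 8 → min 7
12 7 8 -7 → min -7  ≤ -3 ✓
7 8 -7 6 → min -7  ≤ -3 ✓
8 -7 6 6 → min -7  ≤ -3 ✓
-7 6 6 1 → min -7  ≤ -3 ✓
6 6 1 14 → min 1
6 1 14 2 → min 1
1 14 2 8 → min 1
14 2 8 -6 → min -6  ≤ -3 ✓
2 8 -6 -4 → min -6  ≤ -3 ✓
8 -6 -4 -3 → min -6  ≤ -3 ✓
-6 -4 -3 0 → min -6  ≤ -3 ✓
-4 -3 0 3 → min -4  ≤ -3 ✓
11 windows satisfy the condition.

11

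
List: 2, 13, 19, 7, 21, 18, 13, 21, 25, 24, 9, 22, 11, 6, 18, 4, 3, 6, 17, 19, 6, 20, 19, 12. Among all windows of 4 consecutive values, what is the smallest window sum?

30

[2, 13, 19, 7] → sum 41
[13, 19, 7, 21] → sum 60
[19, 7, 21, 18] → sum 65
[7, 21, 18, 13] → sum 59
[21, 18, 13, 21] → sum 73
[18, 13, 21, 25] → sum 77
[13, 21, 25, 24] → sum 83
[21, 25, 24, 9] → sum 79
[25, 24, 9, 22] → sum 80
[24, 9, 22, 11] → sum 66
[9, 22, 11, 6] → sum 48
[22, 11, 6, 18] → sum 57
[11, 6, 18, 4] → sum 39
[6, 18, 4, 3] → sum 31
[18, 4, 3, 6] → sum 31
[4, 3, 6, 17] → sum 30
[3, 6, 17, 19] → sum 45
[6, 17, 19, 6] → sum 48
[17, 19, 6, 20] → sum 62
[19, 6, 20, 19] → sum 64
[6, 20, 19, 12] → sum 57
Smallest of these is 30.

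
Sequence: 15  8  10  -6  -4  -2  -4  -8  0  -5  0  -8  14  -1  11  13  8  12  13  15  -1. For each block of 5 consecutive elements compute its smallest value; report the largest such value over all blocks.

8

Window mins for each of the 17 positions:
[15, 8, 10, -6, -4] → min -6
[8, 10, -6, -4, -2] → min -6
[10, -6, -4, -2, -4] → min -6
[-6, -4, -2, -4, -8] → min -8
[-4, -2, -4, -8, 0] → min -8
[-2, -4, -8, 0, -5] → min -8
[-4, -8, 0, -5, 0] → min -8
[-8, 0, -5, 0, -8] → min -8
[0, -5, 0, -8, 14] → min -8
[-5, 0, -8, 14, -1] → min -8
[0, -8, 14, -1, 11] → min -8
[-8, 14, -1, 11, 13] → min -8
[14, -1, 11, 13, 8] → min -1
[-1, 11, 13, 8, 12] → min -1
[11, 13, 8, 12, 13] → min 8
[13, 8, 12, 13, 15] → min 8
[8, 12, 13, 15, -1] → min -1
Largest of these is 8.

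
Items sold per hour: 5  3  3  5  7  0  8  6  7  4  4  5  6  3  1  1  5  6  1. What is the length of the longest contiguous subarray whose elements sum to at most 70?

[5] sum 5 len 1
[5, 3] sum 8 len 2
[5, 3, 3] sum 11 len 3
[5, 3, 3, 5] sum 16 len 4
[5, 3, 3, 5, 7] sum 23 len 5
[5, 3, 3, 5, 7, 0] sum 23 len 6
[5, 3, 3, 5, 7, 0, 8] sum 31 len 7
[5, 3, 3, 5, 7, 0, 8, 6] sum 37 len 8
[5, 3, 3, 5, 7, 0, 8, 6, 7] sum 44 len 9
[5, 3, 3, 5, 7, 0, 8, 6, 7, 4] sum 48 len 10
[5, 3, 3, 5, 7, 0, 8, 6, 7, 4, 4] sum 52 len 11
[5, 3, 3, 5, 7, 0, 8, 6, 7, 4, 4, 5] sum 57 len 12
[5, 3, 3, 5, 7, 0, 8, 6, 7, 4, 4, 5, 6] sum 63 len 13
[5, 3, 3, 5, 7, 0, 8, 6, 7, 4, 4, 5, 6, 3] sum 66 len 14
[5, 3, 3, 5, 7, 0, 8, 6, 7, 4, 4, 5, 6, 3, 1] sum 67 len 15
[5, 3, 3, 5, 7, 0, 8, 6, 7, 4, 4, 5, 6, 3, 1, 1] sum 68 len 16
[3, 3, 5, 7, 0, 8, 6, 7, 4, 4, 5, 6, 3, 1, 1, 5] sum 68 len 16
[5, 7, 0, 8, 6, 7, 4, 4, 5, 6, 3, 1, 1, 5, 6] sum 68 len 15
[5, 7, 0, 8, 6, 7, 4, 4, 5, 6, 3, 1, 1, 5, 6, 1] sum 69 len 16
Longest length seen: 16.

16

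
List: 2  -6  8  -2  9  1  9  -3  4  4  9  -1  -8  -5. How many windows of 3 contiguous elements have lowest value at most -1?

10

[2, -6, 8] → min -6  ≤ -1 ✓
[-6, 8, -2] → min -6  ≤ -1 ✓
[8, -2, 9] → min -2  ≤ -1 ✓
[-2, 9, 1] → min -2  ≤ -1 ✓
[9, 1, 9] → min 1
[1, 9, -3] → min -3  ≤ -1 ✓
[9, -3, 4] → min -3  ≤ -1 ✓
[-3, 4, 4] → min -3  ≤ -1 ✓
[4, 4, 9] → min 4
[4, 9, -1] → min -1  ≤ -1 ✓
[9, -1, -8] → min -8  ≤ -1 ✓
[-1, -8, -5] → min -8  ≤ -1 ✓
10 windows satisfy the condition.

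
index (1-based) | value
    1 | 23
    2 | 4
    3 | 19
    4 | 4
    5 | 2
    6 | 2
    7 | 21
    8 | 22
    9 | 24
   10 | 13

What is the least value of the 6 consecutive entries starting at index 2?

2

Elements at indices 2..7: 4, 19, 4, 2, 2, 21
min(4, 19, 4, 2, 2, 21) = 2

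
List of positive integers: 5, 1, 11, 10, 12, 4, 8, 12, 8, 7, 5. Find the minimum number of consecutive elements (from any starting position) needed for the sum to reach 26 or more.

3

add 5: running sum 5 < 26
add 1: running sum 6 < 26
add 11: running sum 17 < 26
add 10: shortest ending here [5, 1, 11, 10] sum 27, len 4
add 12: shortest ending here [11, 10, 12] sum 33, len 3
add 4: shortest ending here [10, 12, 4] sum 26, len 3
add 8: shortest ending here [10, 12, 4, 8] sum 34, len 4
add 12: shortest ending here [12, 4, 8, 12] sum 36, len 4
add 8: shortest ending here [8, 12, 8] sum 28, len 3
add 7: shortest ending here [12, 8, 7] sum 27, len 3
add 5: shortest ending here [12, 8, 7, 5] sum 32, len 4
Shortest qualifying length: 3.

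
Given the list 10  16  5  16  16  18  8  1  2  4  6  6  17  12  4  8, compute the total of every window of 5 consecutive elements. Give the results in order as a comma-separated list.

63, 71, 63, 59, 45, 33, 21, 19, 35, 45, 45, 47

[10, 16, 5, 16, 16] → sum 63
[16, 5, 16, 16, 18] → sum 71
[5, 16, 16, 18, 8] → sum 63
[16, 16, 18, 8, 1] → sum 59
[16, 18, 8, 1, 2] → sum 45
[18, 8, 1, 2, 4] → sum 33
[8, 1, 2, 4, 6] → sum 21
[1, 2, 4, 6, 6] → sum 19
[2, 4, 6, 6, 17] → sum 35
[4, 6, 6, 17, 12] → sum 45
[6, 6, 17, 12, 4] → sum 45
[6, 17, 12, 4, 8] → sum 47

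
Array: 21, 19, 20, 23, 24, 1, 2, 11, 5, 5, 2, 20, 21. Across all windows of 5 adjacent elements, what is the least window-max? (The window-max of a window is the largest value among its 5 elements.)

[21, 19, 20, 23, 24] → max 24
[19, 20, 23, 24, 1] → max 24
[20, 23, 24, 1, 2] → max 24
[23, 24, 1, 2, 11] → max 24
[24, 1, 2, 11, 5] → max 24
[1, 2, 11, 5, 5] → max 11
[2, 11, 5, 5, 2] → max 11
[11, 5, 5, 2, 20] → max 20
[5, 5, 2, 20, 21] → max 21
Least of these is 11.

11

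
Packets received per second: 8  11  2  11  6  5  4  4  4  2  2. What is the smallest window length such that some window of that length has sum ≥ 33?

add 8: running sum 8 < 33
add 11: running sum 19 < 33
add 2: running sum 21 < 33
add 11: running sum 32 < 33
end 4: [8, 11, 2, 11, 6] sum 38, len 5
end 5: [11, 2, 11, 6, 5] sum 35, len 5
end 6: [11, 2, 11, 6, 5, 4] sum 39, len 6
end 7: [11, 2, 11, 6, 5, 4, 4] sum 43, len 7
end 8: [11, 6, 5, 4, 4, 4] sum 34, len 6
end 9: [11, 6, 5, 4, 4, 4, 2] sum 36, len 7
end 10: [11, 6, 5, 4, 4, 4, 2, 2] sum 38, len 8
Shortest qualifying length: 5.

5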